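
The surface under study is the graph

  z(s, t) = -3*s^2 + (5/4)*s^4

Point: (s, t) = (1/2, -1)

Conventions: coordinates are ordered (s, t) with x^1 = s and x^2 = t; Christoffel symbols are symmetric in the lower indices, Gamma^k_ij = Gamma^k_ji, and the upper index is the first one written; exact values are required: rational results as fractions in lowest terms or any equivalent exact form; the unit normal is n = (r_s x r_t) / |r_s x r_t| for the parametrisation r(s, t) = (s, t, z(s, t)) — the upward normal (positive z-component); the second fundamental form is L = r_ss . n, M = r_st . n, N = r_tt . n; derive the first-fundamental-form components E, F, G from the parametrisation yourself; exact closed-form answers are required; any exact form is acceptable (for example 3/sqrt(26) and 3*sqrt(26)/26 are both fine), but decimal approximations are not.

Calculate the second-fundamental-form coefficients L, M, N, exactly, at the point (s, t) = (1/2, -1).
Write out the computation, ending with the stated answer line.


z_s = -19/8, z_t = 0, z_ss = -9/4, z_st = 0, z_tt = 0
E = 425/64, F = 0, G = 1; answer radicand W^2 = 425/64
unnormalised second-form numerators: l = -9/4, m = 0, n = 0; L = l/sqrt(425/64), and similarly M = m/sqrt(W^2), N = n/sqrt(W^2)

Answer: L = -18*sqrt(17)/85, M = 0, N = 0


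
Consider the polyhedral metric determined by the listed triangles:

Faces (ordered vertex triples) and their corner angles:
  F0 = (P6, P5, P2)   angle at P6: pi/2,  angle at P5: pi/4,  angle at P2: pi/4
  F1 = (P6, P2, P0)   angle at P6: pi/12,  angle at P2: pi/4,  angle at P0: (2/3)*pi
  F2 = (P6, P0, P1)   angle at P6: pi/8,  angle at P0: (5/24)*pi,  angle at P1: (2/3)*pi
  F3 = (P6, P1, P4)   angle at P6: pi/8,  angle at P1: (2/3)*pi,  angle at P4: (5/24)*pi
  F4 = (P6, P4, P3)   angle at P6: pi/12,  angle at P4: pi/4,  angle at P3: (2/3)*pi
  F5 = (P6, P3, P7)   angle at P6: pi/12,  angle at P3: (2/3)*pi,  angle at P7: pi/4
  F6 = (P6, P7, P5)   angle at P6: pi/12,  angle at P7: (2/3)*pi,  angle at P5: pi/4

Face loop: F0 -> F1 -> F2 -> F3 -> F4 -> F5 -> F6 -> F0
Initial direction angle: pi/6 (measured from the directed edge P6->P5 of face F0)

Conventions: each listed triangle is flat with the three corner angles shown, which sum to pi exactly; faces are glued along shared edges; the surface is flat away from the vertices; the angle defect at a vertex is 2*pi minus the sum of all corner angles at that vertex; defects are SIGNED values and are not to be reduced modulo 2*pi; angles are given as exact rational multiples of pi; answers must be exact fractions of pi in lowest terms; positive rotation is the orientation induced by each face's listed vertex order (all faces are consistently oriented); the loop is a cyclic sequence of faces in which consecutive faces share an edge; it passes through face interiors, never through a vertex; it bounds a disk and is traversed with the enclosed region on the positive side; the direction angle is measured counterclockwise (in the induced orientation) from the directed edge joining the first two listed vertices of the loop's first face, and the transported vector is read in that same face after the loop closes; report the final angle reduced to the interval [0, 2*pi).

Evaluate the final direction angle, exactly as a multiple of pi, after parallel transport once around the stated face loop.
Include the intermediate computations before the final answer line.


enclosed vertex P6: corner angles sum to (13/12)*pi, defect = 2*pi - (13/12)*pi = (11/12)*pi
summing the enclosed defects onto the initial angle, mod 2*pi in the induced orientation:
final angle = pi/6 + (11/12)*pi = (13/12)*pi (mod 2*pi)

Answer: final direction angle = (13/12)*pi


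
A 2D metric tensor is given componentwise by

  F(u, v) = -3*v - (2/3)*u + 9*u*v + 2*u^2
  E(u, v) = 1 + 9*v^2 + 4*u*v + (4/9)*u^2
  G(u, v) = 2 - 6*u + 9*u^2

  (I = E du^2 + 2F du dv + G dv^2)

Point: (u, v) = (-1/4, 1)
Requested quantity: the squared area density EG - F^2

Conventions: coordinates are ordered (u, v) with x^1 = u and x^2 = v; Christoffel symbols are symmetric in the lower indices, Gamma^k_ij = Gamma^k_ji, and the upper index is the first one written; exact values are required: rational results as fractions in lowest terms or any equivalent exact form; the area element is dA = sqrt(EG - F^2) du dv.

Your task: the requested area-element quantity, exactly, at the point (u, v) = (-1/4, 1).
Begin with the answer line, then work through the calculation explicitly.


Answer: EG - F^2 = 1741/144

E = 325/36, F = -119/24, G = 65/16; EG - F^2 = 1741/144


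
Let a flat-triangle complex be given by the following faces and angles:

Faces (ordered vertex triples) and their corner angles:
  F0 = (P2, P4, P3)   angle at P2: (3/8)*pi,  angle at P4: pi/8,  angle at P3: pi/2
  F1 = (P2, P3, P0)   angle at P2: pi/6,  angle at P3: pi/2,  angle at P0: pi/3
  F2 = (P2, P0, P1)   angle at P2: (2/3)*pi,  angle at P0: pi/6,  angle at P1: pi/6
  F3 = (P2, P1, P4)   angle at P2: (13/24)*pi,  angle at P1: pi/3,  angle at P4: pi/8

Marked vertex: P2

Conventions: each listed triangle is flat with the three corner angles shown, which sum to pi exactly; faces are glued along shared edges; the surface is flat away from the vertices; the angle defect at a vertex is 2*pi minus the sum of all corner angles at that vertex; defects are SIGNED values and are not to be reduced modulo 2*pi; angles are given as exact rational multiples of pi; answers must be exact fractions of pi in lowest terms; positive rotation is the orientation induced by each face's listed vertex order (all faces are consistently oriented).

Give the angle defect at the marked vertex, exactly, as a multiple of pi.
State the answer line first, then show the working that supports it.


Answer: defect(P2) = pi/4

Sum of corner angles at P2: (7/4)*pi
defect = 2*pi - (7/4)*pi


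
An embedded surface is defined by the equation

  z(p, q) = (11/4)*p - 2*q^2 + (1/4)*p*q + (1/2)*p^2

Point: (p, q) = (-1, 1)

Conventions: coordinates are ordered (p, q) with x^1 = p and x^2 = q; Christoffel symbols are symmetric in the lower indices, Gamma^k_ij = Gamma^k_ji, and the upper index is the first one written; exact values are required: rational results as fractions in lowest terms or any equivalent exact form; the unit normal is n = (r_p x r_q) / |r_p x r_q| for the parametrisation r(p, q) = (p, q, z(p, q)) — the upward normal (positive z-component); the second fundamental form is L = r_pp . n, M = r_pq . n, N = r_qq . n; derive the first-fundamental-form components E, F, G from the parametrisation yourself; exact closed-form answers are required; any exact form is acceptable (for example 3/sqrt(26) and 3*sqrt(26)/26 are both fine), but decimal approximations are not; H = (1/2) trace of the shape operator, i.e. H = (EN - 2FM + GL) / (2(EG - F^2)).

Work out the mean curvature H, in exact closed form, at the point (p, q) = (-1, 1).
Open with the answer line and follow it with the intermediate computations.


Answer: H = 106*sqrt(41)/45387

z_p = 2, z_q = -17/4, z_pp = 1, z_pq = 1/4, z_qq = -4
E = 5, F = -17/2, G = 305/16; answer radicand W^2 = 369/16
unnormalised second-form numerators: l = 1, m = 1/4, n = -4; L = l/sqrt(369/16), and similarly M = m/sqrt(W^2), N = n/sqrt(W^2)
H = (E*n - 2*F*m + G*l) / (2*(EG - F^2)*sqrt(W^2)); E*n - 2*F*m + G*l = 53/16, EG - F^2 = 369/16, so H = (53/738)/sqrt(369/16)


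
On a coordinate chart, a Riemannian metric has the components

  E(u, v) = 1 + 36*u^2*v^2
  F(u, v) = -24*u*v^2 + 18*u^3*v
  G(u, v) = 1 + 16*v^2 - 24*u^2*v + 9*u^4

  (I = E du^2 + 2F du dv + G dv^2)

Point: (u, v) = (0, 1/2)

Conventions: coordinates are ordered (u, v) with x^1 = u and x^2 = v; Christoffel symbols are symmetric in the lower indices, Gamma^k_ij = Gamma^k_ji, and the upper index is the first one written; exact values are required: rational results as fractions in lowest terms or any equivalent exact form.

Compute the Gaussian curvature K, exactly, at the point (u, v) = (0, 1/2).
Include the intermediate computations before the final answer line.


E = 1, F = 0, G = 5, EG - F^2 = 5 at the point
E_u = 0, E_v = 0, F_u = -6, F_v = 0, G_u = 0, G_v = 16
E_vv = 0, F_uv = -24, G_uu = -24
The intrinsic route: Brioschi's K = (det M1 - det M2)/(EG - F^2)^2.
M1 = [[-E_vv/2 + F_uv - G_uu/2, E_u/2, F_u - E_v/2], [F_v - G_u/2, E, F], [G_v/2, F, G]] = [[-12, 0, -6], [0, 1, 0], [8, 0, 5]]; det M1 = -12
M2 = [[0, E_v/2, G_u/2], [E_v/2, E, F], [G_u/2, F, G]] = [[0, 0, 0], [0, 1, 0], [0, 0, 5]]; det M2 = 0
det M1 - det M2 = -12; K = -12 / (5)^2 = -12/25

Answer: K = -12/25


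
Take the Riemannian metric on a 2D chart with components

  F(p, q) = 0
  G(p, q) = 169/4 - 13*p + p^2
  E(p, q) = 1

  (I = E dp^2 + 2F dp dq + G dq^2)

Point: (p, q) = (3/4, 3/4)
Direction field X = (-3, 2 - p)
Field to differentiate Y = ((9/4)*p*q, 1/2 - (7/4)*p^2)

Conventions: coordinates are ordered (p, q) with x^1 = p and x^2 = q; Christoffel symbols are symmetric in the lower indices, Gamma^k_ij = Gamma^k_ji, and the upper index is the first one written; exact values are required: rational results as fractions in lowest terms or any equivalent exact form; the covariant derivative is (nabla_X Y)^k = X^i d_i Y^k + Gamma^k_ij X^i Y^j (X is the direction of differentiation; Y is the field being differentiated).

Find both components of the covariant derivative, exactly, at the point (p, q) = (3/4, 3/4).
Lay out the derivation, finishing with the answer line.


E = 1, F = 0, G = 529/16 at the point
E_p = 0, E_q = 0, F_p = 0, F_q = 0, G_p = -23/2, G_q = 0
EG - F^2 = 529/16;  g^inv = (16/529) * [[529/16, 0], [0, 1]]
first-kind symbols [ij,l] = (1/2)(d_i g_jl + d_j g_il - d_l g_ij): [pp,p] = E_p/2 = 0, [pp,q] = F_p - E_q/2 = 0, [pq,p] = E_q/2 = 0, [pq,q] = G_p/2 = -23/4, [qq,p] = F_q - G_p/2 = 23/4, [qq,q] = G_q/2 = 0
Gamma^p_ij = (G*[ij,p] - F*[ij,q])/(EG - F^2), Gamma^q_ij = (E*[ij,q] - F*[ij,p])/(EG - F^2)
Gamma_ppp = 0, Gamma_ppq = 0, Gamma_pqq = 23/4, Gamma_qpp = 0, Gamma_qpq = -4/23, Gamma_qqq = 0
X = (-3, 5/4), Y = (81/64, -31/64) at the point

Answer: (nabla_X Y)^p = -6589/1024, (nabla_X Y)^q = 10815/1472


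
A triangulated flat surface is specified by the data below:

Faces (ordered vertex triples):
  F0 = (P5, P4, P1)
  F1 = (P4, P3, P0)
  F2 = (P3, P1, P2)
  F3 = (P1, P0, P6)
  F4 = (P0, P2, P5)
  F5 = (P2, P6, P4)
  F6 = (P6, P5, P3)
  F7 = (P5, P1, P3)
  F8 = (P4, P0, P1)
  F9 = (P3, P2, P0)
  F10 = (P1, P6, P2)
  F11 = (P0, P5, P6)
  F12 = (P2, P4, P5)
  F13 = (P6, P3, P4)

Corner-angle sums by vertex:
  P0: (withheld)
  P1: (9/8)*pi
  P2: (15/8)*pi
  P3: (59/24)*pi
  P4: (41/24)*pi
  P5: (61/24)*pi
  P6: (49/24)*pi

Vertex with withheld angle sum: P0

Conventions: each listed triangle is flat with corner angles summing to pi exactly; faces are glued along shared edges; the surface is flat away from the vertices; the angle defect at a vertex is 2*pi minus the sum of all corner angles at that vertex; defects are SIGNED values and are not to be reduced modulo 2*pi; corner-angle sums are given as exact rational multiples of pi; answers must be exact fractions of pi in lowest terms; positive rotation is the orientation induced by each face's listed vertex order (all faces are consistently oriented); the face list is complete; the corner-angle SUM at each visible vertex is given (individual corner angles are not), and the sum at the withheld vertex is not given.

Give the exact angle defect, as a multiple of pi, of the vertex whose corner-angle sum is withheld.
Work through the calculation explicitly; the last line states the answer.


V = 7, E = 21, F = 14; chi = V - E + F = 0
Gauss-Bonnet: total defect = 2*pi*chi = 0; visible defects sum to pi/4

Answer: defect(P0) = -pi/4


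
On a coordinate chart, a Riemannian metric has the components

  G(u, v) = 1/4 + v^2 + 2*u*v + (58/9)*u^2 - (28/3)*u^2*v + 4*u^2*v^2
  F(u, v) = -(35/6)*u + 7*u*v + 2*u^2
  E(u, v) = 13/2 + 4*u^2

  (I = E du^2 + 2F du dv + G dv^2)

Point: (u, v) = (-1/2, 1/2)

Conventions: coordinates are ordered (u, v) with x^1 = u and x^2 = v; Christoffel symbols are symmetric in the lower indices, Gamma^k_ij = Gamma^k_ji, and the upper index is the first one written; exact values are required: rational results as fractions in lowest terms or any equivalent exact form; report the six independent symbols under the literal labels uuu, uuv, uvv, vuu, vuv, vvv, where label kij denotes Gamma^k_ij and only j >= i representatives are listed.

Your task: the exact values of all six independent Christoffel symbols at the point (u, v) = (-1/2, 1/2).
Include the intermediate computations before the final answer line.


E = 15/2, F = 5/3, G = 25/36 at the point
E_u = -4, E_v = 0, F_u = -13/3, F_v = -7/2, G_u = -16/9, G_v = -4/3
EG - F^2 = 175/72;  g^inv = (72/175) * [[25/36, -5/3], [-5/3, 15/2]]
first-kind symbols [ij,l] = (1/2)(d_i g_jl + d_j g_il - d_l g_ij): [uu,u] = E_u/2 = -2, [uu,v] = F_u - E_v/2 = -13/3, [uv,u] = E_v/2 = 0, [uv,v] = G_u/2 = -8/9, [vv,u] = F_v - G_u/2 = -47/18, [vv,v] = G_v/2 = -2/3
Gamma^u_ij = (G*[ij,u] - F*[ij,v])/(EG - F^2), Gamma^v_ij = (E*[ij,v] - F*[ij,u])/(EG - F^2)

Answer: Gamma_uuu = 12/5, Gamma_uuv = 64/105, Gamma_uvv = -13/45, Gamma_vuu = -12, Gamma_vuv = -96/35, Gamma_vvv = -4/15


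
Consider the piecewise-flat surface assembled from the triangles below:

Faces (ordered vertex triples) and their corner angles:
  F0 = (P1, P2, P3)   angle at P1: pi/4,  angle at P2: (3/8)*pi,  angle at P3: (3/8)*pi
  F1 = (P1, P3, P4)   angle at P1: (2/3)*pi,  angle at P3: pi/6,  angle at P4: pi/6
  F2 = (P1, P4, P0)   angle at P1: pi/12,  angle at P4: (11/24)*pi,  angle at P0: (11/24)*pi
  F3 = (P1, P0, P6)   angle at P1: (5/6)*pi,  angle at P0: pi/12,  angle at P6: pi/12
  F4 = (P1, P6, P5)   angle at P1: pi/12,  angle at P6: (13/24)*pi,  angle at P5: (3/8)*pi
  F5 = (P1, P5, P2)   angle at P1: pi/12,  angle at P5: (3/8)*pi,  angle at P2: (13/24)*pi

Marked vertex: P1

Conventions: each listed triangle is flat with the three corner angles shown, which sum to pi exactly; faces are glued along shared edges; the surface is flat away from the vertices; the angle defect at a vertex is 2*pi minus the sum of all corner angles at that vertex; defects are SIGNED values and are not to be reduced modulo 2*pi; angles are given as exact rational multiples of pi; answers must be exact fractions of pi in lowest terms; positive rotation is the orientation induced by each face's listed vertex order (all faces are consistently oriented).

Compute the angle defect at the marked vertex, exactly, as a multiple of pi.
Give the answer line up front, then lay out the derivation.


Answer: defect(P1) = 0

Sum of corner angles at P1: 2*pi
defect = 2*pi - 2*pi


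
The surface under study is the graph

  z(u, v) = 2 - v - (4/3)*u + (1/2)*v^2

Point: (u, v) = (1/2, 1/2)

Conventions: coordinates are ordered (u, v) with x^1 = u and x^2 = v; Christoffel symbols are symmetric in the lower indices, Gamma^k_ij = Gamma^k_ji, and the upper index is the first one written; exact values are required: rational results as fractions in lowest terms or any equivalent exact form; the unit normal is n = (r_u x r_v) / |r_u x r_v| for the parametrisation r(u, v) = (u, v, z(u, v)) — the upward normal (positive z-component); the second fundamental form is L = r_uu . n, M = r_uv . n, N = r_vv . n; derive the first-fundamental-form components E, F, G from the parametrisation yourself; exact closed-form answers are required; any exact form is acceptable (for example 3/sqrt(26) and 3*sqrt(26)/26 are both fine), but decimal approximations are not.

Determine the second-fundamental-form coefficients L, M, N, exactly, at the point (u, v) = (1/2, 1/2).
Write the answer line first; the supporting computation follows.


Answer: L = 0, M = 0, N = 6*sqrt(109)/109

z_u = -4/3, z_v = -1/2, z_uu = 0, z_uv = 0, z_vv = 1
E = 25/9, F = 2/3, G = 5/4; answer radicand W^2 = 109/36
unnormalised second-form numerators: l = 0, m = 0, n = 1; L = l/sqrt(109/36), and similarly M = m/sqrt(W^2), N = n/sqrt(W^2)


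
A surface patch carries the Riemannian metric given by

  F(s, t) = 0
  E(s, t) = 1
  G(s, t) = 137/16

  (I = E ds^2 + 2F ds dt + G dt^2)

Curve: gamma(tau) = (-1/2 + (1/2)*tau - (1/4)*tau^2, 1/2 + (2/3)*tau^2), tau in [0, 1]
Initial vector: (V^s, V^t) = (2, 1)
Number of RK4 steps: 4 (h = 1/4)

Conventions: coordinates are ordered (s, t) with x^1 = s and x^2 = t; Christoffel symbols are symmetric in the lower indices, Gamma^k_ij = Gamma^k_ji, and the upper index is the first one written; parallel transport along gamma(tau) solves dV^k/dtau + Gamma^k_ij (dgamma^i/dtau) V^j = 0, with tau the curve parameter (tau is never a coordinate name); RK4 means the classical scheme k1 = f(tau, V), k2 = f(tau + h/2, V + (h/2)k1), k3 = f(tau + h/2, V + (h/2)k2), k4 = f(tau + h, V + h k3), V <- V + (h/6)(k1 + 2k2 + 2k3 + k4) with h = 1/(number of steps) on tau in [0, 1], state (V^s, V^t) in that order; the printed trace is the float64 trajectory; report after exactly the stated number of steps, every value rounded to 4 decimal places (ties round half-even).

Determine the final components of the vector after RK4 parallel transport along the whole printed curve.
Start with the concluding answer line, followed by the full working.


Answer: V^s = 2.0000, V^t = 1.0000

gamma'(tau) = (1/2 - (1/2)*tau, (4/3)*tau); f(tau, V)^k = -Gamma^k_ij(gamma(tau)) gamma'^i(tau) V^j; h = 1/4; intermediate values shown to 6 dp
curve data and Christoffel symbols at the stage parameters:
  tau = 0.000000: gamma = (-0.500000, 0.500000), gamma' = (0.500000, 0.000000); Gamma_sss = 0.000000, Gamma_sst = 0.000000, Gamma_stt = 0.000000, Gamma_tss = 0.000000, Gamma_tst = 0.000000, Gamma_ttt = 0.000000
  tau = 0.125000: gamma = (-0.441406, 0.510417), gamma' = (0.437500, 0.166667); Gamma_sss = 0.000000, Gamma_sst = 0.000000, Gamma_stt = 0.000000, Gamma_tss = 0.000000, Gamma_tst = 0.000000, Gamma_ttt = 0.000000
  tau = 0.250000: gamma = (-0.390625, 0.541667), gamma' = (0.375000, 0.333333); Gamma_sss = 0.000000, Gamma_sst = 0.000000, Gamma_stt = 0.000000, Gamma_tss = 0.000000, Gamma_tst = 0.000000, Gamma_ttt = 0.000000
  tau = 0.375000: gamma = (-0.347656, 0.593750), gamma' = (0.312500, 0.500000); Gamma_sss = 0.000000, Gamma_sst = 0.000000, Gamma_stt = 0.000000, Gamma_tss = 0.000000, Gamma_tst = 0.000000, Gamma_ttt = 0.000000
  tau = 0.500000: gamma = (-0.312500, 0.666667), gamma' = (0.250000, 0.666667); Gamma_sss = 0.000000, Gamma_sst = 0.000000, Gamma_stt = 0.000000, Gamma_tss = 0.000000, Gamma_tst = 0.000000, Gamma_ttt = 0.000000
  tau = 0.625000: gamma = (-0.285156, 0.760417), gamma' = (0.187500, 0.833333); Gamma_sss = 0.000000, Gamma_sst = 0.000000, Gamma_stt = 0.000000, Gamma_tss = 0.000000, Gamma_tst = 0.000000, Gamma_ttt = 0.000000
  tau = 0.750000: gamma = (-0.265625, 0.875000), gamma' = (0.125000, 1.000000); Gamma_sss = 0.000000, Gamma_sst = 0.000000, Gamma_stt = 0.000000, Gamma_tss = 0.000000, Gamma_tst = 0.000000, Gamma_ttt = 0.000000
  tau = 0.875000: gamma = (-0.253906, 1.010417), gamma' = (0.062500, 1.166667); Gamma_sss = 0.000000, Gamma_sst = 0.000000, Gamma_stt = 0.000000, Gamma_tss = 0.000000, Gamma_tst = 0.000000, Gamma_ttt = 0.000000
  tau = 1.000000: gamma = (-0.250000, 1.166667), gamma' = (0.000000, 1.333333); Gamma_sss = 0.000000, Gamma_sst = 0.000000, Gamma_stt = 0.000000, Gamma_tss = 0.000000, Gamma_tst = 0.000000, Gamma_ttt = 0.000000
step 0: V^s = 2.0000, V^t = 1.0000
step 1: k1 = (0.000000, 0.000000), k2 = (0.000000, 0.000000), k3 = (0.000000, 0.000000), k4 = (0.000000, 0.000000); V <- V + (h/6)(k1 + 2k2 + 2k3 + k4): V^s = 2.0000, V^t = 1.0000
step 2: k1 = (0.000000, 0.000000), k2 = (0.000000, 0.000000), k3 = (0.000000, 0.000000), k4 = (0.000000, 0.000000); V <- V + (h/6)(k1 + 2k2 + 2k3 + k4): V^s = 2.0000, V^t = 1.0000
step 3: k1 = (0.000000, 0.000000), k2 = (0.000000, 0.000000), k3 = (0.000000, 0.000000), k4 = (0.000000, 0.000000); V <- V + (h/6)(k1 + 2k2 + 2k3 + k4): V^s = 2.0000, V^t = 1.0000
step 4: k1 = (0.000000, 0.000000), k2 = (0.000000, 0.000000), k3 = (0.000000, 0.000000), k4 = (0.000000, 0.000000); V <- V + (h/6)(k1 + 2k2 + 2k3 + k4): V^s = 2.0000, V^t = 1.0000


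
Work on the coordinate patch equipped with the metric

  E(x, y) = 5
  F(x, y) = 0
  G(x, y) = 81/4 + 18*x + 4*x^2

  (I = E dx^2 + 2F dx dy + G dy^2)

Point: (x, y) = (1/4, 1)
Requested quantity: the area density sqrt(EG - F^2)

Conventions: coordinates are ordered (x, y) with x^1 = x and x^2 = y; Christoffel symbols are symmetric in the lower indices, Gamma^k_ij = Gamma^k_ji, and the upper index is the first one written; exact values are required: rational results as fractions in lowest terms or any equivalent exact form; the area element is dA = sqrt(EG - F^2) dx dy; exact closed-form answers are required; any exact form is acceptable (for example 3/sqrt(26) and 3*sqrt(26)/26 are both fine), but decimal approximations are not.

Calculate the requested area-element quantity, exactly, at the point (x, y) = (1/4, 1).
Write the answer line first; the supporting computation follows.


Answer: sqrt(EG - F^2) = 5*sqrt(5)

E = 5, F = 0, G = 25; EG - F^2 = 125


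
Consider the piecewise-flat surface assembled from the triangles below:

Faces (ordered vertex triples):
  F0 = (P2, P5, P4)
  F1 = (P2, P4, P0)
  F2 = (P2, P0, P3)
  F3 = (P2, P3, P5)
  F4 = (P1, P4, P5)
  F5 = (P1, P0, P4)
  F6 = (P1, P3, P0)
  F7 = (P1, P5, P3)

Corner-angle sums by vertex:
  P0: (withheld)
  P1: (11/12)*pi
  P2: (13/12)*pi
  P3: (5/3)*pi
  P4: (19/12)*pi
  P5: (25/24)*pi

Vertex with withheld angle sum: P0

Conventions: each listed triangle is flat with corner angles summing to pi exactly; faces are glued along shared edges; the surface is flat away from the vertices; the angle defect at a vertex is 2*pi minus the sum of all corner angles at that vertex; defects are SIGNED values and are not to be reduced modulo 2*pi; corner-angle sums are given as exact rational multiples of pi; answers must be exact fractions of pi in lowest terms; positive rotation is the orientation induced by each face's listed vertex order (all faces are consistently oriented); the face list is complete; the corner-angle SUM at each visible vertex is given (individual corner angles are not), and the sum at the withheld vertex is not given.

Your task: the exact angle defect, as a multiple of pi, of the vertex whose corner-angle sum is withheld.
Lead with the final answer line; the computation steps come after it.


Answer: defect(P0) = (7/24)*pi

V = 6, E = 12, F = 8; chi = V - E + F = 2
Gauss-Bonnet: total defect = 2*pi*chi = 4*pi; visible defects sum to (89/24)*pi


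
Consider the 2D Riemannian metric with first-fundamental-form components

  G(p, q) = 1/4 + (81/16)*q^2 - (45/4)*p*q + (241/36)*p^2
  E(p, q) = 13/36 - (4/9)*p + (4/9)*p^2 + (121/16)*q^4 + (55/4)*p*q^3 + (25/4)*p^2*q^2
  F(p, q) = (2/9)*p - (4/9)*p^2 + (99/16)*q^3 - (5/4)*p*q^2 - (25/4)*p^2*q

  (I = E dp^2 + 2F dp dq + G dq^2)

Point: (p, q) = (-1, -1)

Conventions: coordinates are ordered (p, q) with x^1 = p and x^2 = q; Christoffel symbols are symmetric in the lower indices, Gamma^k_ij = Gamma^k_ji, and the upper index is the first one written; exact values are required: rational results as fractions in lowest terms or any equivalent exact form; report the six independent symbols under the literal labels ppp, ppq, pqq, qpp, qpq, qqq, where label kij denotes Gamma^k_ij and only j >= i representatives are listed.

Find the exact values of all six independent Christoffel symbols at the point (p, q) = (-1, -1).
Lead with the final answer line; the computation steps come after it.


Answer: Gamma_ppp = -33871/24644, Gamma_ppq = -107485/73932, Gamma_pqq = 81635/221796, Gamma_qpp = 984815/24644, Gamma_qpq = -4249/24644, Gamma_qqq = 31723/73932

E = 461/16, F = 31/48, G = 109/144 at the point
E_p = -331/12, E_q = -84, F_p = -455/36, F_q = 157/16, G_p = -77/36, G_q = 9/8
EG - F^2 = 6161/288;  g^inv = (288/6161) * [[109/144, -31/48], [-31/48, 461/16]]
first-kind symbols [ij,l] = (1/2)(d_i g_jl + d_j g_il - d_l g_ij): [pp,p] = E_p/2 = -331/24, [pp,q] = F_p - E_q/2 = 1057/36, [pq,p] = E_q/2 = -42, [pq,q] = G_p/2 = -77/72, [qq,p] = F_q - G_p/2 = 1567/144, [qq,q] = G_q/2 = 9/16
Gamma^p_ij = (G*[ij,p] - F*[ij,q])/(EG - F^2), Gamma^q_ij = (E*[ij,q] - F*[ij,p])/(EG - F^2)


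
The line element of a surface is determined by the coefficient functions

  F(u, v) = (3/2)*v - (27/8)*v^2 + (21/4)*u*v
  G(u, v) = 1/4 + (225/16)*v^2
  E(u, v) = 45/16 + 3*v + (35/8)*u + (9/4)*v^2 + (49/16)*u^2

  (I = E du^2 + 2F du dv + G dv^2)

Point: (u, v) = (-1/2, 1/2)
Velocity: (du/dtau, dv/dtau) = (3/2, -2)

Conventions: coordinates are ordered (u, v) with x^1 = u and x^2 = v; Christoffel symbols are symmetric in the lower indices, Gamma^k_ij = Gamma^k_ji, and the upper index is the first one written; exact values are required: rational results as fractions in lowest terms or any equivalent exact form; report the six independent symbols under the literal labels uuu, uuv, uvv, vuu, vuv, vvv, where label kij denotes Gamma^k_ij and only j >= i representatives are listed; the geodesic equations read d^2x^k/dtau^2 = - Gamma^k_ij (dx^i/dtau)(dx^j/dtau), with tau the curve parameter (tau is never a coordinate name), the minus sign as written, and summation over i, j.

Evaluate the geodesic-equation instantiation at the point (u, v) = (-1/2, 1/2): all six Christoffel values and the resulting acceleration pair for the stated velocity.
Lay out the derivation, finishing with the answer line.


E = 221/64, F = -45/32, G = 241/64 at the point
E_u = 21/16, E_v = 21/4, F_u = 21/8, F_v = -9/2, G_u = 0, G_v = 225/16
EG - F^2 = 45161/4096;  g^inv = (4096/45161) * [[241/64, 45/32], [45/32, 221/64]]
first-kind symbols [ij,l] = (1/2)(d_i g_jl + d_j g_il - d_l g_ij): [uu,u] = E_u/2 = 21/32, [uu,v] = F_u - E_v/2 = 0, [uv,u] = E_v/2 = 21/8, [uv,v] = G_u/2 = 0, [vv,u] = F_v - G_u/2 = -9/2, [vv,v] = G_v/2 = 225/32
Gamma^u_ij = (G*[ij,u] - F*[ij,v])/(EG - F^2), Gamma^v_ij = (E*[ij,v] - F*[ij,u])/(EG - F^2)
Gamma_uuu = 10122/45161, Gamma_uuv = 40488/45161, Gamma_uvv = -28908/45161, Gamma_vuu = 3780/45161, Gamma_vuv = 15120/45161, Gamma_vvv = 73530/45161
d^2u/dtau^2 = -(Gamma_uuu*(3/2)^2 + 2*Gamma_uuv*(3/2)*(-2) + Gamma_uvv*(-2)^2) = 671571/90322
d^2v/dtau^2 = -(Gamma_vuu*(3/2)^2 + 2*Gamma_vuv*(3/2)*(-2) + Gamma_vvv*(-2)^2) = -211905/45161

Answer: Gamma_uuu = 10122/45161, Gamma_uuv = 40488/45161, Gamma_uvv = -28908/45161, Gamma_vuu = 3780/45161, Gamma_vuv = 15120/45161, Gamma_vvv = 73530/45161; accelerations (d^2u/dtau^2, d^2v/dtau^2) = (671571/90322, -211905/45161)


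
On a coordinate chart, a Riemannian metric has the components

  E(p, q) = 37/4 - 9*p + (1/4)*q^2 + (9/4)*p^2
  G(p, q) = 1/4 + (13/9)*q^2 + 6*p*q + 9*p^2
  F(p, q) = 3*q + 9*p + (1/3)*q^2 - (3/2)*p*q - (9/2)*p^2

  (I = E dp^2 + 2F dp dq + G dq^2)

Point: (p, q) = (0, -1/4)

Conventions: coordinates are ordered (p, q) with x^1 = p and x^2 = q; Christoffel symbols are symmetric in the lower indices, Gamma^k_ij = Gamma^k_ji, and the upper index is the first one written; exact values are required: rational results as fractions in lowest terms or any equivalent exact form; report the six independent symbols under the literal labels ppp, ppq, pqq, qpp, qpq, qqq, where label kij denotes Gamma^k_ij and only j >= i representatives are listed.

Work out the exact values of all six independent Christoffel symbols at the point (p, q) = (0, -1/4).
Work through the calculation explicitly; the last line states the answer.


E = 593/64, F = -35/48, G = 49/144 at the point
E_p = -9, E_q = -1/8, F_p = 75/8, F_q = 17/6, G_p = -3/2, G_q = -13/18
EG - F^2 = 24157/9216;  g^inv = (9216/24157) * [[49/144, 35/48], [35/48, 593/64]]
first-kind symbols [ij,l] = (1/2)(d_i g_jl + d_j g_il - d_l g_ij): [pp,p] = E_p/2 = -9/2, [pp,q] = F_p - E_q/2 = 151/16, [pq,p] = E_q/2 = -1/16, [pq,q] = G_p/2 = -3/4, [qq,p] = F_q - G_p/2 = 43/12, [qq,q] = G_q/2 = -13/36
Gamma^p_ij = (G*[ij,p] - F*[ij,q])/(EG - F^2), Gamma^q_ij = (E*[ij,q] - F*[ij,p])/(EG - F^2)

Answer: Gamma_ppp = 7044/3451, Gamma_ppq = -44/203, Gamma_pqq = 3776/10353, Gamma_qpp = 775647/24157, Gamma_qpq = -3792/1421, Gamma_qqq = -6756/24157


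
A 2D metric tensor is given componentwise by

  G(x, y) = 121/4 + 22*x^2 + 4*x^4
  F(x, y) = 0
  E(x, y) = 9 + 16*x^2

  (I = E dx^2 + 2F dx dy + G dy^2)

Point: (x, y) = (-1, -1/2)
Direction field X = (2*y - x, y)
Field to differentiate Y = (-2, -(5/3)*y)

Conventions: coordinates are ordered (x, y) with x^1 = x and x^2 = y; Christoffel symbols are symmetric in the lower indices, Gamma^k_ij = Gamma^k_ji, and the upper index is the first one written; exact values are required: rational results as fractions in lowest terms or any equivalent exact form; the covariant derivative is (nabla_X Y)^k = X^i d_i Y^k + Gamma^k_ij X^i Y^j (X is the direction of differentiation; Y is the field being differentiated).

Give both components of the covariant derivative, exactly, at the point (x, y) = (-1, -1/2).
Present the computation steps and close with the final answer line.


E = 25, F = 0, G = 225/4 at the point
E_x = -32, E_y = 0, F_x = 0, F_y = 0, G_x = -60, G_y = 0
EG - F^2 = 5625/4;  g^inv = (4/5625) * [[225/4, 0], [0, 25]]
first-kind symbols [ij,l] = (1/2)(d_i g_jl + d_j g_il - d_l g_ij): [xx,x] = E_x/2 = -16, [xx,y] = F_x - E_y/2 = 0, [xy,x] = E_y/2 = 0, [xy,y] = G_x/2 = -30, [yy,x] = F_y - G_x/2 = 30, [yy,y] = G_y/2 = 0
Gamma^x_ij = (G*[ij,x] - F*[ij,y])/(EG - F^2), Gamma^y_ij = (E*[ij,y] - F*[ij,x])/(EG - F^2)
Gamma_xxx = -16/25, Gamma_xxy = 0, Gamma_xyy = 6/5, Gamma_yxx = 0, Gamma_yxy = -8/15, Gamma_yyy = 0
X = (0, -1/2), Y = (-2, 5/6) at the point

Answer: (nabla_X Y)^x = -1/2, (nabla_X Y)^y = 3/10


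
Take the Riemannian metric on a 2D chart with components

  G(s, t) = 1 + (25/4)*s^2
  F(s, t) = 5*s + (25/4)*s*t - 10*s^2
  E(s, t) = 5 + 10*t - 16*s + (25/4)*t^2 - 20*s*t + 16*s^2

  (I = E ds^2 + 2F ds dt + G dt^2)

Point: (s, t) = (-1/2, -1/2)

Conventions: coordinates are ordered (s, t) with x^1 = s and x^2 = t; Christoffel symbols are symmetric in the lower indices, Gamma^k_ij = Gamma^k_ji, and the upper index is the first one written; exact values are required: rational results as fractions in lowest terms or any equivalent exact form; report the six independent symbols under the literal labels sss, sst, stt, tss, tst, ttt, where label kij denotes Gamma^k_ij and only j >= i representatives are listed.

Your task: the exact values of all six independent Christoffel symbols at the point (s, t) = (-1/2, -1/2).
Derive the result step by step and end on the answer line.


E = 137/16, F = -55/16, G = 41/16 at the point
E_s = -22, E_t = 55/4, F_s = 95/8, F_t = -25/8, G_s = -25/4, G_t = 0
EG - F^2 = 81/8;  g^inv = (8/81) * [[41/16, 55/16], [55/16, 137/16]]
first-kind symbols [ij,l] = (1/2)(d_i g_jl + d_j g_il - d_l g_ij): [ss,s] = E_s/2 = -11, [ss,t] = F_s - E_t/2 = 5, [st,s] = E_t/2 = 55/8, [st,t] = G_s/2 = -25/8, [tt,s] = F_t - G_s/2 = 0, [tt,t] = G_t/2 = 0
Gamma^s_ij = (G*[ij,s] - F*[ij,t])/(EG - F^2), Gamma^t_ij = (E*[ij,t] - F*[ij,s])/(EG - F^2)

Answer: Gamma_sss = -88/81, Gamma_sst = 55/81, Gamma_stt = 0, Gamma_tss = 40/81, Gamma_tst = -25/81, Gamma_ttt = 0


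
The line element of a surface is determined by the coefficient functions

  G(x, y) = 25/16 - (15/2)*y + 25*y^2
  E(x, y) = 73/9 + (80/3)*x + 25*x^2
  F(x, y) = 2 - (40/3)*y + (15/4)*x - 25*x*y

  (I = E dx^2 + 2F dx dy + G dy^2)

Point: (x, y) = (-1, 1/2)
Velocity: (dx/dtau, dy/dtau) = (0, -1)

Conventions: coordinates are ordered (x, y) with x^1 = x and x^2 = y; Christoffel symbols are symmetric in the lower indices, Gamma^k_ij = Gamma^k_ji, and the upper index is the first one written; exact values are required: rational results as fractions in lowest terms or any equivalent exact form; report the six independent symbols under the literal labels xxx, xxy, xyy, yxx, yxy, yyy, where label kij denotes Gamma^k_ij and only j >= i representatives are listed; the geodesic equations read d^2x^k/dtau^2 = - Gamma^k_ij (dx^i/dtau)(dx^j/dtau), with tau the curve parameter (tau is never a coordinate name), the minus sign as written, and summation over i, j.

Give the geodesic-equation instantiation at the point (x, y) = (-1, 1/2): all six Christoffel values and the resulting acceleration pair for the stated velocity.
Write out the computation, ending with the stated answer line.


E = 58/9, F = 49/12, G = 65/16 at the point
E_x = -70/3, E_y = 0, F_x = -35/4, F_y = 35/3, G_x = 0, G_y = 35/2
EG - F^2 = 1369/144;  g^inv = (144/1369) * [[65/16, -49/12], [-49/12, 58/9]]
first-kind symbols [ij,l] = (1/2)(d_i g_jl + d_j g_il - d_l g_ij): [xx,x] = E_x/2 = -35/3, [xx,y] = F_x - E_y/2 = -35/4, [xy,x] = E_y/2 = 0, [xy,y] = G_x/2 = 0, [yy,x] = F_y - G_x/2 = 35/3, [yy,y] = G_y/2 = 35/4
Gamma^x_ij = (G*[ij,x] - F*[ij,y])/(EG - F^2), Gamma^y_ij = (E*[ij,y] - F*[ij,x])/(EG - F^2)
Gamma_xxx = -1680/1369, Gamma_xxy = 0, Gamma_xyy = 1680/1369, Gamma_yxx = -1260/1369, Gamma_yxy = 0, Gamma_yyy = 1260/1369
d^2x/dtau^2 = -(Gamma_xxx*(0)^2 + 2*Gamma_xxy*(0)*(-1) + Gamma_xyy*(-1)^2) = -1680/1369
d^2y/dtau^2 = -(Gamma_yxx*(0)^2 + 2*Gamma_yxy*(0)*(-1) + Gamma_yyy*(-1)^2) = -1260/1369

Answer: Gamma_xxx = -1680/1369, Gamma_xxy = 0, Gamma_xyy = 1680/1369, Gamma_yxx = -1260/1369, Gamma_yxy = 0, Gamma_yyy = 1260/1369; accelerations (d^2x/dtau^2, d^2y/dtau^2) = (-1680/1369, -1260/1369)


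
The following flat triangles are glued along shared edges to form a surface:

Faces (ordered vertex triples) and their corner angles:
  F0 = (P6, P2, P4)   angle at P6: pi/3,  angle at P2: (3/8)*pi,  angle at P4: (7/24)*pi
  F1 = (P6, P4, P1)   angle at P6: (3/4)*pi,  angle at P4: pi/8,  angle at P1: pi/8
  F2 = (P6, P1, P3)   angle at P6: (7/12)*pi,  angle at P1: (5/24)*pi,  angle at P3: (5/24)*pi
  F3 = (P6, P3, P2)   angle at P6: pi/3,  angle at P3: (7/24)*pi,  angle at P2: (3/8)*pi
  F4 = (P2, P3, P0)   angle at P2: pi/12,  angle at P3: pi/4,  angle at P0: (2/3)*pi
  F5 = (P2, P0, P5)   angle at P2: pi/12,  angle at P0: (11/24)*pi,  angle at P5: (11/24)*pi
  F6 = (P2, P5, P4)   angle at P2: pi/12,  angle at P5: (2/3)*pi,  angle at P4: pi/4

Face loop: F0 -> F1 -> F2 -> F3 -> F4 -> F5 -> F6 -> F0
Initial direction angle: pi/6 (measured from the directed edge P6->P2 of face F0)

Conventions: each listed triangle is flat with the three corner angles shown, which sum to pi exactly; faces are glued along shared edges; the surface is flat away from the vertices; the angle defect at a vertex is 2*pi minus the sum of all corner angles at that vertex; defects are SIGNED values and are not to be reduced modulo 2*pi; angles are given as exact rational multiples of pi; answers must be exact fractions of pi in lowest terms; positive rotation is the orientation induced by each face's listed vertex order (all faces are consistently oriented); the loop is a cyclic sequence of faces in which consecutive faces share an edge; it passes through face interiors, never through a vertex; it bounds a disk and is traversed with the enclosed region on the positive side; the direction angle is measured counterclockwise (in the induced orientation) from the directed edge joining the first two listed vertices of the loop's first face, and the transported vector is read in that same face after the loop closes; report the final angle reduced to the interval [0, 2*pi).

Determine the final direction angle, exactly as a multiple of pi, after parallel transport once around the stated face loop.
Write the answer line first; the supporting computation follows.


Answer: final direction angle = (7/6)*pi

enclosed vertex P2: corner angles sum to pi, defect = 2*pi - pi = pi
enclosed vertex P6: corner angles sum to 2*pi, defect = 2*pi - 2*pi = 0
final direction = starting direction + enclosed defect total, reduced mod 2*pi (induced orientation)
final angle = pi/6 + pi = (7/6)*pi (mod 2*pi)


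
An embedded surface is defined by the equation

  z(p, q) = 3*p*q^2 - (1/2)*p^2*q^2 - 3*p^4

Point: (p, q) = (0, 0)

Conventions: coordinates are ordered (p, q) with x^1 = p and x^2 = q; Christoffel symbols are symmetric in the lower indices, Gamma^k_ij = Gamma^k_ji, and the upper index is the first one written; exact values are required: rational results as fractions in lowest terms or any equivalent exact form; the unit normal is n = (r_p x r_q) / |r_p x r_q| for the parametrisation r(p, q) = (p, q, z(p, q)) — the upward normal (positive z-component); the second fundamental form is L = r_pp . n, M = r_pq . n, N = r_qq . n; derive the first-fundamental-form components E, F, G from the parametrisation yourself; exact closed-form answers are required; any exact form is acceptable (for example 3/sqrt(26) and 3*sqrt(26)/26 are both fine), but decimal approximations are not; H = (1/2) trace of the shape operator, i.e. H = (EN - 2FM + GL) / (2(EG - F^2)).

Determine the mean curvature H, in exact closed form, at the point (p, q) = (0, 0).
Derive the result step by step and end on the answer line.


z_p = 0, z_q = 0, z_pp = 0, z_pq = 0, z_qq = 0
E = 1, F = 0, G = 1; answer radicand W^2 = 1
unnormalised second-form numerators: l = 0, m = 0, n = 0; L = l/sqrt(1), and similarly M = m/sqrt(W^2), N = n/sqrt(W^2)
H = (E*n - 2*F*m + G*l) / (2*(EG - F^2)*sqrt(W^2)); E*n - 2*F*m + G*l = 0, EG - F^2 = 1, so H = (0)/sqrt(1)

Answer: H = 0


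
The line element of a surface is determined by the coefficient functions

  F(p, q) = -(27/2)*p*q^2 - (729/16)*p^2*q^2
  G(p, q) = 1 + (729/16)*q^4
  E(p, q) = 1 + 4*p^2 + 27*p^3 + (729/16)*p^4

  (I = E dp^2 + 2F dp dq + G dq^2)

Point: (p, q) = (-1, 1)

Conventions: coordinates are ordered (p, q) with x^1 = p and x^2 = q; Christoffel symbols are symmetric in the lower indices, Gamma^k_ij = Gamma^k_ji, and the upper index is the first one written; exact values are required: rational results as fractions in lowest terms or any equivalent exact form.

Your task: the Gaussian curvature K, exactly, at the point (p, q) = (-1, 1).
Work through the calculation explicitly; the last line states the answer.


E = 377/16, F = -513/16, G = 745/16, EG - F^2 = 553/8 at the point
E_p = -437/4, E_q = 0, F_p = 621/8, F_q = -513/8, G_p = 0, G_q = 729/4
E_qq = 0, F_pq = 621/4, G_pp = 0
The intrinsic route: Brioschi's K = (det M1 - det M2)/(EG - F^2)^2.
M1 = [[-E_qq/2 + F_pq - G_pp/2, E_p/2, F_p - E_q/2], [F_q - G_p/2, E, F], [G_q/2, F, G]] = [[621/4, -437/8, 621/8], [-513/8, 377/16, -513/16], [729/8, -513/16, 745/16]]; det M1 = 621/4
M2 = [[0, E_q/2, G_p/2], [E_q/2, E, F], [G_p/2, F, G]] = [[0, 0, 0], [0, 377/16, -513/16], [0, -513/16, 745/16]]; det M2 = 0
det M1 - det M2 = 621/4; K = 621/4 / (553/8)^2 = 9936/305809

Answer: K = 9936/305809


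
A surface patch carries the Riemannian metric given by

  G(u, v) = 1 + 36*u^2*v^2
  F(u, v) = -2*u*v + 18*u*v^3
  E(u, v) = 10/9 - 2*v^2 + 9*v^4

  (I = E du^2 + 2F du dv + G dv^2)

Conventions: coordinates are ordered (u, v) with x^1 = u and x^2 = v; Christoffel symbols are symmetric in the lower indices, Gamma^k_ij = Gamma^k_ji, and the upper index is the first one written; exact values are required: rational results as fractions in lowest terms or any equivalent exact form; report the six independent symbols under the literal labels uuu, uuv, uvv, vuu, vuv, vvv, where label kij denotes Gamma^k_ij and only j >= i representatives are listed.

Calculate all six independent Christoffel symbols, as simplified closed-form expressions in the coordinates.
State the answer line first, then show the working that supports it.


Answer: Gamma_uuu = 0, Gamma_uuv = (162*v^3 - 18*v)/(324*u^2*v^2 + 81*v^4 - 18*v^2 + 10), Gamma_uvv = (162*u*v^2 - 18*u)/(324*u^2*v^2 + 81*v^4 - 18*v^2 + 10), Gamma_vuu = 0, Gamma_vuv = 324*u*v^2/(324*u^2*v^2 + 81*v^4 - 18*v^2 + 10), Gamma_vvv = 324*u^2*v/(324*u^2*v^2 + 81*v^4 - 18*v^2 + 10)

E = 10/9 - 2*v^2 + 9*v^4; F = -2*u*v + 18*u*v^3; G = 1 + 36*u^2*v^2
Gamma^k_ij = (1/2) g^{kl} (d_i g_jl + d_j g_il - d_l g_ij), with g^inv = (1/(EG-F^2)) [[G, -F], [-F, E]]
first partials: E_u = 0, E_v = -4*v + 36*v^3, F_u = -2*v + 18*v^3, F_v = -2*u + 54*u*v^2, G_u = 72*u*v^2, G_v = 72*u^2*v
D = EG - F^2 = 10/9 - 2*v^2 + 9*v^4 + 36*u^2*v^2
expanded: Gamma^u_uu = (G E_u - 2F F_u + F E_v)/(2D), Gamma^u_uv = (G E_v - F G_u)/(2D), Gamma^u_vv = (2G F_v - G G_u - F G_v)/(2D), Gamma^v_uu = (2E F_u - E E_v - F E_u)/(2D), Gamma^v_uv = (E G_u - F E_v)/(2D), Gamma^v_vv = (E G_v - 2F F_v + F G_u)/(2D); substitute and cancel common factors


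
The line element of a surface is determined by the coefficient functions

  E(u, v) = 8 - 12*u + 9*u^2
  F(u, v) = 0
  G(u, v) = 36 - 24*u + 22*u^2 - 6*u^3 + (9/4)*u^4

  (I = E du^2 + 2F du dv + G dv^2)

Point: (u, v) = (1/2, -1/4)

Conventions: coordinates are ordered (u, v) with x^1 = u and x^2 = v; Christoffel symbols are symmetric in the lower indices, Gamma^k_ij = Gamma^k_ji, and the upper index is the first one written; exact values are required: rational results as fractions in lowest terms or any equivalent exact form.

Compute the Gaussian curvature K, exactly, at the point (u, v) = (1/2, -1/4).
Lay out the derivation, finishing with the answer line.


E = 17/4, F = 0, G = 1849/64, EG - F^2 = 31433/256 at the point
E_u = -3, E_v = 0, F_u = 0, F_v = 0, G_u = -43/8, G_v = 0
E_vv = 0, F_uv = 0, G_uu = 131/4
Apply the Brioschi formula K = (det M1 - det M2)/(EG - F^2)^2 over the derivative matrices of E, F, G.
M1 = [[-E_vv/2 + F_uv - G_uu/2, E_u/2, F_u - E_v/2], [F_v - G_u/2, E, F], [G_v/2, F, G]] = [[-131/8, -3/2, 0], [43/16, 17/4, 0], [0, 0, 1849/64]]; det M1 = -1939601/1024
M2 = [[0, E_v/2, G_u/2], [E_v/2, E, F], [G_u/2, F, G]] = [[0, 0, -43/16], [0, 17/4, 0], [-43/16, 0, 1849/64]]; det M2 = -31433/1024
det M1 - det M2 = -238521/128; K = -238521/128 / (31433/256)^2 = -1536/12427

Answer: K = -1536/12427
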